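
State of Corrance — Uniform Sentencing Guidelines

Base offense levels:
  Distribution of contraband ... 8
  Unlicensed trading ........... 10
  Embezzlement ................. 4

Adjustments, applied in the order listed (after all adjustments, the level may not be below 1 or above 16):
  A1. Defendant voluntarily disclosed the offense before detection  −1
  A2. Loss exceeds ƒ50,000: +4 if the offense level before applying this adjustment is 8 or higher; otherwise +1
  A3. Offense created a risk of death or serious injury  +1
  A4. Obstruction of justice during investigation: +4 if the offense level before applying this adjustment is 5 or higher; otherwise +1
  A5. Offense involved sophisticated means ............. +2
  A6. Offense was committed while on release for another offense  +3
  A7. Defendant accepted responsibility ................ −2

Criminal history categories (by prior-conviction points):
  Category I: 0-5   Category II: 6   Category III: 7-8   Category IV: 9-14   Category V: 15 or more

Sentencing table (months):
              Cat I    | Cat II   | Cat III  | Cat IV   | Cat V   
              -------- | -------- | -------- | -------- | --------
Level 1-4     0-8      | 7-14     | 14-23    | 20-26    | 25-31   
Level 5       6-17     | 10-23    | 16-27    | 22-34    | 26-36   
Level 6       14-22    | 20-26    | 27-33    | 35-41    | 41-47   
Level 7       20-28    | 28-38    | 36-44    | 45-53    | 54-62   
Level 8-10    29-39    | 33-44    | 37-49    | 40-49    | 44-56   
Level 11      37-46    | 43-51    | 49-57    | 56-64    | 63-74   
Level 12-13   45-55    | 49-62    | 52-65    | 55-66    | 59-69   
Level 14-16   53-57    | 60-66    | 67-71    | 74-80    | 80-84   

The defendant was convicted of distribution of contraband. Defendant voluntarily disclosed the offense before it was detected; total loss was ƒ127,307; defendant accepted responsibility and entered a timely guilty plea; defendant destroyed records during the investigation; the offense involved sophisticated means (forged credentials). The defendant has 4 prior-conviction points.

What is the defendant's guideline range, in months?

45-55 months

Base offense level for distribution of contraband: 8.
A1 applies: 8 − 1 = 7.
A2 applies (level before this adjustment is 7 < 8, so +1): 7 + 1 = 8.
A4 applies (level before this adjustment is 8 ≥ 5, so +4): 8 + 4 = 12.
A5 applies: 12 + 2 = 14.
A6 does not apply.
A7 applies: 14 − 2 = 12.
Final offense level: 12.
Criminal history: 4 prior points → Category I (0-5).
Level 12 falls in the 12-13 band.
Grid: Level 12-13 × Category I = 45-55 months.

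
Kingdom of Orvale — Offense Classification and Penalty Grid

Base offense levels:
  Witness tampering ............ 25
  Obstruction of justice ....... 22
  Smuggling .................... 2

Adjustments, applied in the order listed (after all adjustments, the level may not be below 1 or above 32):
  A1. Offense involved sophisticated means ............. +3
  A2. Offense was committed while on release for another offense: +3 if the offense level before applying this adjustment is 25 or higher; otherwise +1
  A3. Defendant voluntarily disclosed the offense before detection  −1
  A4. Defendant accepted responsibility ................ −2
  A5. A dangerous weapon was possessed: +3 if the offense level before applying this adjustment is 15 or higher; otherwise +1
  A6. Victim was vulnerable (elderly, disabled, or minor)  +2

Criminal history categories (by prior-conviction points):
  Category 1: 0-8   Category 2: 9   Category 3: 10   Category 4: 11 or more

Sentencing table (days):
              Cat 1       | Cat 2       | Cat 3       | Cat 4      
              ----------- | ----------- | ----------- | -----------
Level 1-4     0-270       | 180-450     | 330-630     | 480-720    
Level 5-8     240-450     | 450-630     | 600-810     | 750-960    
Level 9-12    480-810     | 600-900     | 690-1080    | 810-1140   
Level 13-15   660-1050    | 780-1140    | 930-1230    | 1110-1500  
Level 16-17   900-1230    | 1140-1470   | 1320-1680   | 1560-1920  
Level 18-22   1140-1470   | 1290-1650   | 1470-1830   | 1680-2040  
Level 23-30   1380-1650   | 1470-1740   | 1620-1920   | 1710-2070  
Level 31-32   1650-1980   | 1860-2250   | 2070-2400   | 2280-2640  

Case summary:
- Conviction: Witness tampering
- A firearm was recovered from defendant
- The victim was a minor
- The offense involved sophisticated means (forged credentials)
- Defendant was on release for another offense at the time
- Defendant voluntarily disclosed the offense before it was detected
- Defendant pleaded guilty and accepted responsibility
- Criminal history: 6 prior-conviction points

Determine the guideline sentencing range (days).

Base offense level for witness tampering: 25.
A1 applies: 25 + 3 = 28.
A2 applies (level before this adjustment is 28 ≥ 25, so +3): 28 + 3 = 31.
A3 applies: 31 − 1 = 30.
A4 applies: 30 − 2 = 28.
A5 applies (level before this adjustment is 28 ≥ 15, so +3): 28 + 3 = 31.
A6 applies: 31 + 2 = 33.
Level 33 exceeds the maximum of 32; capped at 32.
Final offense level: 32.
Criminal history: 6 prior points → Category 1 (0-8).
Level 32 falls in the 31-32 band.
Grid: Level 31-32 × Category 1 = 1650-1980 days.

1650-1980 days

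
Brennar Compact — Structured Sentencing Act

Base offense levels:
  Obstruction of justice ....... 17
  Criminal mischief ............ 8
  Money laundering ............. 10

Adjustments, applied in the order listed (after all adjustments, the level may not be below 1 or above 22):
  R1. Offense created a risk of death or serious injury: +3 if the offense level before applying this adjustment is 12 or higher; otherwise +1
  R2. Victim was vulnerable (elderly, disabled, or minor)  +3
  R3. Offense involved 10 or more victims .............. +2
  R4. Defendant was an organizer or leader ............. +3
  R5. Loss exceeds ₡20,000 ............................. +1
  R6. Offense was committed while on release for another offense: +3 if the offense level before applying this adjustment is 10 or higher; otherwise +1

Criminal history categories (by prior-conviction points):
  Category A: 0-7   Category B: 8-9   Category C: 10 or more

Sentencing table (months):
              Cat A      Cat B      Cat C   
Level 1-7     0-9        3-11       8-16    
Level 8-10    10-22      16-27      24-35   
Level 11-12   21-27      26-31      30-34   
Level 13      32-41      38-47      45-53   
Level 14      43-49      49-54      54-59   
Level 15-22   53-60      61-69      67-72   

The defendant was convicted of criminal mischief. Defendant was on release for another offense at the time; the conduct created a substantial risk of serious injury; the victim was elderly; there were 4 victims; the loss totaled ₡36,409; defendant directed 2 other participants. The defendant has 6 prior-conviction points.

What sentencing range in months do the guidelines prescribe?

53-60 months

Base offense level for criminal mischief: 8.
R1 applies (level before this adjustment is 8 < 12, so +1): 8 + 1 = 9.
R2 applies: 9 + 3 = 12.
R4 applies: 12 + 3 = 15.
R5 applies: 15 + 1 = 16.
R6 applies (level before this adjustment is 16 ≥ 10, so +3): 16 + 3 = 19.
Final offense level: 19.
Criminal history: 6 prior points → Category A (0-7).
Level 19 falls in the 15-22 band.
Grid: Level 15-22 × Category A = 53-60 months.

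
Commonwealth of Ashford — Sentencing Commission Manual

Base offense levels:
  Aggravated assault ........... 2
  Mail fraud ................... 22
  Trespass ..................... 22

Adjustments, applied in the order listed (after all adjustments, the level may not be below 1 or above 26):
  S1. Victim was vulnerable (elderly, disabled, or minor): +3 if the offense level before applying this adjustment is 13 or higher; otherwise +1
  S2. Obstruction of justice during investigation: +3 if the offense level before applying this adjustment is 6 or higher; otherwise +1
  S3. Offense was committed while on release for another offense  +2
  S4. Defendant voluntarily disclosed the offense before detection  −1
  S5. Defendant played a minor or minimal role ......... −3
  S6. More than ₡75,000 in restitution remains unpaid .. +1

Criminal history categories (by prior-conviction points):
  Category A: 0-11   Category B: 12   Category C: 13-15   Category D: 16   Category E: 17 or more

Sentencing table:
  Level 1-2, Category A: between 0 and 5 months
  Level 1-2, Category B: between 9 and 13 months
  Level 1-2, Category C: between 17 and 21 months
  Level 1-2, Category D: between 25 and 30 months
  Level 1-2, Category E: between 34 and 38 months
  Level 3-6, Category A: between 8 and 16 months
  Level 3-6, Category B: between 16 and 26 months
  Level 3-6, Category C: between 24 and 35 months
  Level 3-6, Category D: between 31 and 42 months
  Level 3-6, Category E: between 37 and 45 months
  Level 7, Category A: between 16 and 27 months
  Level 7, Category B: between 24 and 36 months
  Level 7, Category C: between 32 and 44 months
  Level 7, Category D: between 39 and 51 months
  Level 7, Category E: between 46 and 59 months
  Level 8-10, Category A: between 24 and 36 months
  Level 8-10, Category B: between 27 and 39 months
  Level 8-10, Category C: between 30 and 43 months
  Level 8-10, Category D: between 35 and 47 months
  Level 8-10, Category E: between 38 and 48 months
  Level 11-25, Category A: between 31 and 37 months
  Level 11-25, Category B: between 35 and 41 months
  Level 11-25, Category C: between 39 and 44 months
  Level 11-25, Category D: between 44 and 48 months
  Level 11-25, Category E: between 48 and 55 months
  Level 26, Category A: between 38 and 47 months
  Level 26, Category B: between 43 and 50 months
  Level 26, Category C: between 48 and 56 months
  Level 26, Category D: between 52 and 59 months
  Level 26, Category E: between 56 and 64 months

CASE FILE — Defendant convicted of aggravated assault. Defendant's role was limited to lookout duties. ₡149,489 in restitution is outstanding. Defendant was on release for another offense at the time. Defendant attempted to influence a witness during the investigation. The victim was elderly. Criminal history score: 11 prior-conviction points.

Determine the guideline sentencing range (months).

8-16 months

Base offense level for aggravated assault: 2.
S1 applies (level before this adjustment is 2 < 13, so +1): 2 + 1 = 3.
S2 applies (level before this adjustment is 3 < 6, so +1): 3 + 1 = 4.
S3 applies: 4 + 2 = 6.
S4 does not apply.
S5 applies: 6 − 3 = 3.
S6 applies: 3 + 1 = 4.
Final offense level: 4.
Criminal history: 11 prior points → Category A (0-11).
Level 4 falls in the 3-6 band.
Grid: Level 3-6 × Category A = 8-16 months.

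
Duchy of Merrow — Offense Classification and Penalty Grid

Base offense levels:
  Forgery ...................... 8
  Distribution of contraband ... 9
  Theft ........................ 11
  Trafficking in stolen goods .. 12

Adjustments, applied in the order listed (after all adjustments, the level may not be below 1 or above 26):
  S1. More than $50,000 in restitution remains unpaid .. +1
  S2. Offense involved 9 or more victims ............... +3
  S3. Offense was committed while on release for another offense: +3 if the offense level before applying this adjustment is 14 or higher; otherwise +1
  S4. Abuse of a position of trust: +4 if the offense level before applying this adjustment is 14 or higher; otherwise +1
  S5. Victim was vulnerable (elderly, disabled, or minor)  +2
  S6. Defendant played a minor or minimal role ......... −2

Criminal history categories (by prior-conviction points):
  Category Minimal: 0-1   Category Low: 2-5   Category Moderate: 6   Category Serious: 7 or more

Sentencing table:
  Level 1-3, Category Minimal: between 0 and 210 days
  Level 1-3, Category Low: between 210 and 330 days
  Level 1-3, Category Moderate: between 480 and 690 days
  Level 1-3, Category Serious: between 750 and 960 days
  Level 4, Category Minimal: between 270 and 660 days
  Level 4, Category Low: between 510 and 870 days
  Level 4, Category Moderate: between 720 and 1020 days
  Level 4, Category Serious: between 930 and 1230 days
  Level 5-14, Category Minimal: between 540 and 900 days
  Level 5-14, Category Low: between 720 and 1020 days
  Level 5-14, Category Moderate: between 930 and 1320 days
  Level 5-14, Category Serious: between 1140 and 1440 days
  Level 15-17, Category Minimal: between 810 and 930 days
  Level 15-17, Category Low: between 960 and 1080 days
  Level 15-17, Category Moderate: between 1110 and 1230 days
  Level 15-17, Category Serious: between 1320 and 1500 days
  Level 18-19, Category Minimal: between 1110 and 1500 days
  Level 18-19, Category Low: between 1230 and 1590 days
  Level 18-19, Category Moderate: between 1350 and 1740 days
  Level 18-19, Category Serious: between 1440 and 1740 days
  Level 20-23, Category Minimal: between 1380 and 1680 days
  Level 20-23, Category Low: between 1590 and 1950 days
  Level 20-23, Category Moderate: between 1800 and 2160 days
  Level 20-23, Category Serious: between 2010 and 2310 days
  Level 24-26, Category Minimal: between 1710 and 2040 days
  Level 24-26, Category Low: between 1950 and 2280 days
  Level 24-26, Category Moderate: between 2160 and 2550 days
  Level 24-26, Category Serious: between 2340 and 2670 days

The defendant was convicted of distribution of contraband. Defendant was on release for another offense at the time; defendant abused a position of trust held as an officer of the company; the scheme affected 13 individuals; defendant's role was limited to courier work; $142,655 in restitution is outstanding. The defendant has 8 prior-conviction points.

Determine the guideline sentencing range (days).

1320-1500 days

Base offense level for distribution of contraband: 9.
S1 applies: 9 + 1 = 10.
S2 applies: 10 + 3 = 13.
S3 applies (level before this adjustment is 13 < 14, so +1): 13 + 1 = 14.
S4 applies (level before this adjustment is 14 ≥ 14, so +4): 14 + 4 = 18.
S5 does not apply.
S6 applies: 18 − 2 = 16.
Final offense level: 16.
Criminal history: 8 prior points → Category Serious (7+).
Level 16 falls in the 15-17 band.
Grid: Level 15-17 × Category Serious = 1320-1500 days.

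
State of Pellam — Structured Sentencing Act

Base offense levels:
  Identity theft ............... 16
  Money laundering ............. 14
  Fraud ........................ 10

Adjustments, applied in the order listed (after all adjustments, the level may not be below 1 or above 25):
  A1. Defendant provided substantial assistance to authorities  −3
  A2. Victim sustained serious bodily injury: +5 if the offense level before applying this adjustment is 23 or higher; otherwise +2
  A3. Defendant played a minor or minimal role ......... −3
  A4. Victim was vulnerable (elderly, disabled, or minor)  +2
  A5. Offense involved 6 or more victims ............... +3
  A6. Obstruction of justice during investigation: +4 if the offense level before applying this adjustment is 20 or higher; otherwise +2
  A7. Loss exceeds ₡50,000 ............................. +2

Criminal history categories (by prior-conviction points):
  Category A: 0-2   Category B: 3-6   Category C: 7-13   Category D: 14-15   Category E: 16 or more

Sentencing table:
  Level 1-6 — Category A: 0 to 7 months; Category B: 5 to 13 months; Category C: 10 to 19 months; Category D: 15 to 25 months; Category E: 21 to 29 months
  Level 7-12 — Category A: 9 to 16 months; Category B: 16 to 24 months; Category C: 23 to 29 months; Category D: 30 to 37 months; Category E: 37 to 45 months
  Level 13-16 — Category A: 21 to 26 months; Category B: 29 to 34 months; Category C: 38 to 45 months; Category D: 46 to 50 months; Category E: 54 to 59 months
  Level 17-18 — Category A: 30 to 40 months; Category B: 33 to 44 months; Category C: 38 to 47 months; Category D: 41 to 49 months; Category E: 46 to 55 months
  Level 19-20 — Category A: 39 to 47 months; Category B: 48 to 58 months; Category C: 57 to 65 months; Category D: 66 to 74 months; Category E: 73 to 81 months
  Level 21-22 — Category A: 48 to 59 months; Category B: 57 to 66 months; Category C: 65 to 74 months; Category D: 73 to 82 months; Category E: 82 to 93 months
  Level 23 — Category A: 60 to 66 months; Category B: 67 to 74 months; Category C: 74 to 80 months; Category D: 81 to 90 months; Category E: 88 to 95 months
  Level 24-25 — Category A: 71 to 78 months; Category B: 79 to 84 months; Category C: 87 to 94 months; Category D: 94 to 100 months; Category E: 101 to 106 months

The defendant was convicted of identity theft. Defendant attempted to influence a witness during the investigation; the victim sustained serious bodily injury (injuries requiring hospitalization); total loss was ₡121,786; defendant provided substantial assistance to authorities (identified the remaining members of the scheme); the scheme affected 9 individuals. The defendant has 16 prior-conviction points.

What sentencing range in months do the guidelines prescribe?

Base offense level for identity theft: 16.
A1 applies: 16 − 3 = 13.
A2 applies (level before this adjustment is 13 < 23, so +2): 13 + 2 = 15.
A5 applies: 15 + 3 = 18.
A6 applies (level before this adjustment is 18 < 20, so +2): 18 + 2 = 20.
A7 applies: 20 + 2 = 22.
Final offense level: 22.
Criminal history: 16 prior points → Category E (16+).
Level 22 falls in the 21-22 band.
Grid: Level 21-22 × Category E = 82-93 months.

82-93 months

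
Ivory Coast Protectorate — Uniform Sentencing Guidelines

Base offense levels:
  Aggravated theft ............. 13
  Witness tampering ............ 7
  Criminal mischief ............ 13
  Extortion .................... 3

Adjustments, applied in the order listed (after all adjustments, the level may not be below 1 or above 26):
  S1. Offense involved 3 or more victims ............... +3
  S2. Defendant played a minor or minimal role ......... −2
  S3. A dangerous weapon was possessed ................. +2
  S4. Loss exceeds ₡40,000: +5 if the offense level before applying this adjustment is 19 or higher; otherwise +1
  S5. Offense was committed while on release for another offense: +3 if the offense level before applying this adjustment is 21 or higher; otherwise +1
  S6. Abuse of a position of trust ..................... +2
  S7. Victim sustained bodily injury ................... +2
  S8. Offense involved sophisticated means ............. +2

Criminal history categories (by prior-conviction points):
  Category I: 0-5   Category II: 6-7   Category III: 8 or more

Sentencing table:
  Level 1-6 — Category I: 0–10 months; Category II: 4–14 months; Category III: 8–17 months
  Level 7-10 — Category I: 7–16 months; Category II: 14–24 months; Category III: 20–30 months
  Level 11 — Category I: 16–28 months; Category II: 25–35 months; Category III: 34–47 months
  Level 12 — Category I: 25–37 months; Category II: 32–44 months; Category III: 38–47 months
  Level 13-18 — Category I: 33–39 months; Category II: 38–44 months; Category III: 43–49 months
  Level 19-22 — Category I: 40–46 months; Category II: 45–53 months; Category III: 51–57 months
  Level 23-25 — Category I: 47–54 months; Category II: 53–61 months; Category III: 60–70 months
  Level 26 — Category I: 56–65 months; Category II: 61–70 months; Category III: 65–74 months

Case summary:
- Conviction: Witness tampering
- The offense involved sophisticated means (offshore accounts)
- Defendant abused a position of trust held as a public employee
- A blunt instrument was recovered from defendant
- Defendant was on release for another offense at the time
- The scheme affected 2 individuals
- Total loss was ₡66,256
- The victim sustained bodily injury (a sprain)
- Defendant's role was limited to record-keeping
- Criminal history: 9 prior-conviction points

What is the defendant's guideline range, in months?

43-49 months

Base offense level for witness tampering: 7.
S1 does not apply.
S2 applies: 7 − 2 = 5.
S3 applies: 5 + 2 = 7.
S4 applies (level before this adjustment is 7 < 19, so +1): 7 + 1 = 8.
S5 applies (level before this adjustment is 8 < 21, so +1): 8 + 1 = 9.
S6 applies: 9 + 2 = 11.
S7 applies: 11 + 2 = 13.
S8 applies: 13 + 2 = 15.
Final offense level: 15.
Criminal history: 9 prior points → Category III (8+).
Level 15 falls in the 13-18 band.
Grid: Level 13-18 × Category III = 43-49 months.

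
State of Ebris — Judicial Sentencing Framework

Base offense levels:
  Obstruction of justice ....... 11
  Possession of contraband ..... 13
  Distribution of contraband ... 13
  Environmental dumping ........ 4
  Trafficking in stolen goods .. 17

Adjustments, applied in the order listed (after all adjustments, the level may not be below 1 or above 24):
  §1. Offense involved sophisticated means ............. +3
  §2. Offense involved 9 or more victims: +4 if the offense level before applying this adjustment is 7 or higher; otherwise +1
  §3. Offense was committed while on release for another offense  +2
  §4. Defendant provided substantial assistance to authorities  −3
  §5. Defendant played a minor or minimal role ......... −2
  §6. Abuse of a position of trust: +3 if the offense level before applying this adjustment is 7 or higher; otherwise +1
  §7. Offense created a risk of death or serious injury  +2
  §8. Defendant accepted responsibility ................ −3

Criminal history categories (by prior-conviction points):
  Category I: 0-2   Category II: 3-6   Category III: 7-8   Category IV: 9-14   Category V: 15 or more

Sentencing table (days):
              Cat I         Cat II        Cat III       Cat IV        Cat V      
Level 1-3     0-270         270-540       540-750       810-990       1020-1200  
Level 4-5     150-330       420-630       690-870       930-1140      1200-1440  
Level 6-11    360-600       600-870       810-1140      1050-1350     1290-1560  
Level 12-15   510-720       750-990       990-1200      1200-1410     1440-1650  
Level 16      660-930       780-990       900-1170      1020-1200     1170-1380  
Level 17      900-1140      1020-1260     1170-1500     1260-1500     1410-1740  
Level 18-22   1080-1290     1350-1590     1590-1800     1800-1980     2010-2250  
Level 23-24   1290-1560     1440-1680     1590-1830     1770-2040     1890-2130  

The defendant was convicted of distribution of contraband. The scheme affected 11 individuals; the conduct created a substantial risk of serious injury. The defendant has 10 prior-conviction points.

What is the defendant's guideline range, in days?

1800-1980 days

Base offense level for distribution of contraband: 13.
§1 does not apply.
§2 applies (level before this adjustment is 13 ≥ 7, so +4): 13 + 4 = 17.
§7 applies: 17 + 2 = 19.
§8 does not apply.
Final offense level: 19.
Criminal history: 10 prior points → Category IV (9-14).
Level 19 falls in the 18-22 band.
Grid: Level 18-22 × Category IV = 1800-1980 days.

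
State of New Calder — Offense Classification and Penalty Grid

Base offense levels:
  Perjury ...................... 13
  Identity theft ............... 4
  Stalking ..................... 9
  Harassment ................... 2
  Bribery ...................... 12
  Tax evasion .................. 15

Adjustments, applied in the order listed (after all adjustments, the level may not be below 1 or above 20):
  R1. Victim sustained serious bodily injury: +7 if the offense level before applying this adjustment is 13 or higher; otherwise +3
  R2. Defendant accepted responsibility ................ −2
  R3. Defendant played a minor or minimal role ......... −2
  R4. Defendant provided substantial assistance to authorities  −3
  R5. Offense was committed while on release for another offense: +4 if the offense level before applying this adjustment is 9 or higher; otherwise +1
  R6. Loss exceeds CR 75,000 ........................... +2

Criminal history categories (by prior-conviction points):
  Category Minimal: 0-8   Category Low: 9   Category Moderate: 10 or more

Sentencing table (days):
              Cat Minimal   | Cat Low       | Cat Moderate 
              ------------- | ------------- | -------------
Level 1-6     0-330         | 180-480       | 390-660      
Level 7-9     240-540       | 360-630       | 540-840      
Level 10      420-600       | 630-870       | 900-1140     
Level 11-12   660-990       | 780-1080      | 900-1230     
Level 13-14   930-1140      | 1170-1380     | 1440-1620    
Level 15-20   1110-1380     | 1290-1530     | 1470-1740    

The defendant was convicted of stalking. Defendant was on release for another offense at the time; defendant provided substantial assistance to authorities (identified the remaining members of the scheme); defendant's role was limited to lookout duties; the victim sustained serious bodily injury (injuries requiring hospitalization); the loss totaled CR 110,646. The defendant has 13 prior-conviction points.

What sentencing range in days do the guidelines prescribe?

Base offense level for stalking: 9.
R1 applies (level before this adjustment is 9 < 13, so +3): 9 + 3 = 12.
R2 does not apply.
R3 applies: 12 − 2 = 10.
R4 applies: 10 − 3 = 7.
R5 applies (level before this adjustment is 7 < 9, so +1): 7 + 1 = 8.
R6 applies: 8 + 2 = 10.
Final offense level: 10.
Criminal history: 13 prior points → Category Moderate (10+).
Level 10 falls in the 10 band.
Grid: Level 10 × Category Moderate = 900-1140 days.

900-1140 days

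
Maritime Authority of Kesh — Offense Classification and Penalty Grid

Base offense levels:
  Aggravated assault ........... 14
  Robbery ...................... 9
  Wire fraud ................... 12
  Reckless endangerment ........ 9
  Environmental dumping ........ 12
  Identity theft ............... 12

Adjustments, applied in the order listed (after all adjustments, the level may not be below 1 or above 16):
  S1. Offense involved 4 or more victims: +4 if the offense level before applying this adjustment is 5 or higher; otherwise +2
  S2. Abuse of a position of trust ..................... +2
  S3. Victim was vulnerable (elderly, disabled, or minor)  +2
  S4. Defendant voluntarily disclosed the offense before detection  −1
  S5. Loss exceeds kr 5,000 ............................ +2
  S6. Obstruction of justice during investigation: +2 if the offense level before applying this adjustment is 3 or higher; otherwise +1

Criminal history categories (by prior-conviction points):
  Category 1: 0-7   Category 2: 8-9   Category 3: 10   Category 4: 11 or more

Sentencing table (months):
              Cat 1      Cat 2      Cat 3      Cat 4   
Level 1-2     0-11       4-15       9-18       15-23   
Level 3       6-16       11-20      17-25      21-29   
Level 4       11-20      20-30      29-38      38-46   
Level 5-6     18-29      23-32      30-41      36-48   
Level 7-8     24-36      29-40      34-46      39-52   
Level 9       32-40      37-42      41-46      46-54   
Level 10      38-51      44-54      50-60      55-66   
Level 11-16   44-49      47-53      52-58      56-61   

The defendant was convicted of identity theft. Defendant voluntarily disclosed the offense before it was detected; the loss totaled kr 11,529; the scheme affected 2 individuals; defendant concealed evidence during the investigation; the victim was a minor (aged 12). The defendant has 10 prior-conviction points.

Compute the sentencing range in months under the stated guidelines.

Base offense level for identity theft: 12.
S1 does not apply.
S3 applies: 12 + 2 = 14.
S4 applies: 14 − 1 = 13.
S5 applies: 13 + 2 = 15.
S6 applies (level before this adjustment is 15 ≥ 3, so +2): 15 + 2 = 17.
Level 17 exceeds the maximum of 16; capped at 16.
Final offense level: 16.
Criminal history: 10 prior points → Category 3 (10).
Level 16 falls in the 11-16 band.
Grid: Level 11-16 × Category 3 = 52-58 months.

52-58 months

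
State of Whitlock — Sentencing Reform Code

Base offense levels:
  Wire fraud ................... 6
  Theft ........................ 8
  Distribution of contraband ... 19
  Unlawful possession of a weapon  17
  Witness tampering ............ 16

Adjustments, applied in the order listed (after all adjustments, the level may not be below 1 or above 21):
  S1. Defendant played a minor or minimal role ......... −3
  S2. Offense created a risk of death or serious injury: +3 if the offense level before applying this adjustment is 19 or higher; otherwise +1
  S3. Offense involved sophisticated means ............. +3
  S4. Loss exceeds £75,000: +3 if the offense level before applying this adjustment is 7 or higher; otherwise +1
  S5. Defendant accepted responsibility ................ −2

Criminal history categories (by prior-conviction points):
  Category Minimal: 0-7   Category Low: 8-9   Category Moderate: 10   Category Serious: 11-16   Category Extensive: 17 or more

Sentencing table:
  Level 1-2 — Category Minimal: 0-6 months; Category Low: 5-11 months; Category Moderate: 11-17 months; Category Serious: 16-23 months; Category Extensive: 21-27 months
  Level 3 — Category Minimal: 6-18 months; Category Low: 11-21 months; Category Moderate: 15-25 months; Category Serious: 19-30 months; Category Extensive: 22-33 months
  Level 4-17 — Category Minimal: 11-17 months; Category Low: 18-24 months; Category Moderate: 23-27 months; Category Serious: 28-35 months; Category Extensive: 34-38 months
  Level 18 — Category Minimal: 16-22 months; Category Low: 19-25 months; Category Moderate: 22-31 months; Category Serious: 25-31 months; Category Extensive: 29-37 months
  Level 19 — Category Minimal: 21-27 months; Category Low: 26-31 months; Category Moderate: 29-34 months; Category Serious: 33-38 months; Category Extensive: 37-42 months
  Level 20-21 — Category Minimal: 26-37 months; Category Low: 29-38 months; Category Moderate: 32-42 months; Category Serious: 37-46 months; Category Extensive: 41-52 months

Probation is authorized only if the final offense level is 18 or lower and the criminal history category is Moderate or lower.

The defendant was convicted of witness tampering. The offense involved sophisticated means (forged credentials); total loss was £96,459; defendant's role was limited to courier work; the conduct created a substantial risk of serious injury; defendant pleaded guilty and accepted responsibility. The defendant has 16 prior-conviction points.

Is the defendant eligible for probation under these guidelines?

Base offense level for witness tampering: 16.
S1 applies: 16 − 3 = 13.
S2 applies (level before this adjustment is 13 < 19, so +1): 13 + 1 = 14.
S3 applies: 14 + 3 = 17.
S4 applies (level before this adjustment is 17 ≥ 7, so +3): 17 + 3 = 20.
S5 applies: 20 − 2 = 18.
Final offense level: 18.
Criminal history: 16 prior points → Category Serious (11-16).
Level 18 falls in the 18 band.
Grid: Level 18 × Category Serious = 25-31 months.
Probation check: level 18 ≤ 18 and category Serious > Moderate → not eligible.

No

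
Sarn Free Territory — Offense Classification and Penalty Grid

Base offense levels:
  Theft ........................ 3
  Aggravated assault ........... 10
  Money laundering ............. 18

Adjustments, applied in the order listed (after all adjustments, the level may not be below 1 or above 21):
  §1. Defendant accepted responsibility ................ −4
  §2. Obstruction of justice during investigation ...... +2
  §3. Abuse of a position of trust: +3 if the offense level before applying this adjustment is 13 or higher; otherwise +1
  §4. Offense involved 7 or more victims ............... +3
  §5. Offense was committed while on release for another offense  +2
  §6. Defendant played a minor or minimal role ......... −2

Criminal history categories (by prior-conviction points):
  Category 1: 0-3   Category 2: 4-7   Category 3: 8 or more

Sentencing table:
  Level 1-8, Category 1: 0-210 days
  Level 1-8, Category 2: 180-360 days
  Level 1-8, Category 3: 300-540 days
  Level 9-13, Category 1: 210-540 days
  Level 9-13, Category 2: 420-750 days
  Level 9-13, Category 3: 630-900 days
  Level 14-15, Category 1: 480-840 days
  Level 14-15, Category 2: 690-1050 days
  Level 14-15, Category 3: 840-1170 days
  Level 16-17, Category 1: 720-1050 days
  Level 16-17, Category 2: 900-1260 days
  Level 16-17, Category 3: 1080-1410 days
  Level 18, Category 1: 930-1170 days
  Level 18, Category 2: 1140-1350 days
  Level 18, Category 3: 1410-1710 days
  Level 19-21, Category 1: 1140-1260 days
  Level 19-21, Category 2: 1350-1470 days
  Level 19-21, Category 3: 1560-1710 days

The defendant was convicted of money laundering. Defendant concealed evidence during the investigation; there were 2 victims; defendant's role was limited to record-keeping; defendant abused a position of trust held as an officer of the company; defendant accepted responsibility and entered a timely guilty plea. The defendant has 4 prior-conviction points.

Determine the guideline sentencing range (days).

900-1260 days

Base offense level for money laundering: 18.
§1 applies: 18 − 4 = 14.
§2 applies: 14 + 2 = 16.
§3 applies (level before this adjustment is 16 ≥ 13, so +3): 16 + 3 = 19.
§4 does not apply.
§6 applies: 19 − 2 = 17.
Final offense level: 17.
Criminal history: 4 prior points → Category 2 (4-7).
Level 17 falls in the 16-17 band.
Grid: Level 16-17 × Category 2 = 900-1260 days.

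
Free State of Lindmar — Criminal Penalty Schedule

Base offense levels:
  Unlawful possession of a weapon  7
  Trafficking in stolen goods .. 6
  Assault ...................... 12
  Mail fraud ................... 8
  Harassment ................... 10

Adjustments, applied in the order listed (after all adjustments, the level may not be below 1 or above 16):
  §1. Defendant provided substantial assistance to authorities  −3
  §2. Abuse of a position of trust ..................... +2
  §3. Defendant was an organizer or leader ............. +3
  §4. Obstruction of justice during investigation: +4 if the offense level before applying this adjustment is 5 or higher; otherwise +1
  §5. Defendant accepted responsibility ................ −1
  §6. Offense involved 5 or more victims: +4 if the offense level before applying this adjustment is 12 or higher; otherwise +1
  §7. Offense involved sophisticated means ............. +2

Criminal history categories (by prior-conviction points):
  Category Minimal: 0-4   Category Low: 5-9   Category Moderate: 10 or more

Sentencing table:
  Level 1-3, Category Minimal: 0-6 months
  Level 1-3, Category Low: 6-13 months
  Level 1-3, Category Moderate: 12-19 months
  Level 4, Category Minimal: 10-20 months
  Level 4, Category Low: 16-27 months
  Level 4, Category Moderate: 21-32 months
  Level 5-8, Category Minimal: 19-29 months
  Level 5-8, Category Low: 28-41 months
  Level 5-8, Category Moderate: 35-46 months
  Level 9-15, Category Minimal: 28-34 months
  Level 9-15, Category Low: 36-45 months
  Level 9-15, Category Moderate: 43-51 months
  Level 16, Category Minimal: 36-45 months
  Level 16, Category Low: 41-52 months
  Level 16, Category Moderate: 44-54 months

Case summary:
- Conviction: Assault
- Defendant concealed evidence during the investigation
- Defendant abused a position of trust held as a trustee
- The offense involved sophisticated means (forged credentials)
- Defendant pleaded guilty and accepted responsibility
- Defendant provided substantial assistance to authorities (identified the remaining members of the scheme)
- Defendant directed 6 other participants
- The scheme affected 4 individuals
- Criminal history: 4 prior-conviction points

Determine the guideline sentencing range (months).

36-45 months

Base offense level for assault: 12.
§1 applies: 12 − 3 = 9.
§2 applies: 9 + 2 = 11.
§3 applies: 11 + 3 = 14.
§4 applies (level before this adjustment is 14 ≥ 5, so +4): 14 + 4 = 18.
§5 applies: 18 − 1 = 17.
§6 does not apply.
§7 applies: 17 + 2 = 19.
Level 19 exceeds the maximum of 16; capped at 16.
Final offense level: 16.
Criminal history: 4 prior points → Category Minimal (0-4).
Level 16 falls in the 16 band.
Grid: Level 16 × Category Minimal = 36-45 months.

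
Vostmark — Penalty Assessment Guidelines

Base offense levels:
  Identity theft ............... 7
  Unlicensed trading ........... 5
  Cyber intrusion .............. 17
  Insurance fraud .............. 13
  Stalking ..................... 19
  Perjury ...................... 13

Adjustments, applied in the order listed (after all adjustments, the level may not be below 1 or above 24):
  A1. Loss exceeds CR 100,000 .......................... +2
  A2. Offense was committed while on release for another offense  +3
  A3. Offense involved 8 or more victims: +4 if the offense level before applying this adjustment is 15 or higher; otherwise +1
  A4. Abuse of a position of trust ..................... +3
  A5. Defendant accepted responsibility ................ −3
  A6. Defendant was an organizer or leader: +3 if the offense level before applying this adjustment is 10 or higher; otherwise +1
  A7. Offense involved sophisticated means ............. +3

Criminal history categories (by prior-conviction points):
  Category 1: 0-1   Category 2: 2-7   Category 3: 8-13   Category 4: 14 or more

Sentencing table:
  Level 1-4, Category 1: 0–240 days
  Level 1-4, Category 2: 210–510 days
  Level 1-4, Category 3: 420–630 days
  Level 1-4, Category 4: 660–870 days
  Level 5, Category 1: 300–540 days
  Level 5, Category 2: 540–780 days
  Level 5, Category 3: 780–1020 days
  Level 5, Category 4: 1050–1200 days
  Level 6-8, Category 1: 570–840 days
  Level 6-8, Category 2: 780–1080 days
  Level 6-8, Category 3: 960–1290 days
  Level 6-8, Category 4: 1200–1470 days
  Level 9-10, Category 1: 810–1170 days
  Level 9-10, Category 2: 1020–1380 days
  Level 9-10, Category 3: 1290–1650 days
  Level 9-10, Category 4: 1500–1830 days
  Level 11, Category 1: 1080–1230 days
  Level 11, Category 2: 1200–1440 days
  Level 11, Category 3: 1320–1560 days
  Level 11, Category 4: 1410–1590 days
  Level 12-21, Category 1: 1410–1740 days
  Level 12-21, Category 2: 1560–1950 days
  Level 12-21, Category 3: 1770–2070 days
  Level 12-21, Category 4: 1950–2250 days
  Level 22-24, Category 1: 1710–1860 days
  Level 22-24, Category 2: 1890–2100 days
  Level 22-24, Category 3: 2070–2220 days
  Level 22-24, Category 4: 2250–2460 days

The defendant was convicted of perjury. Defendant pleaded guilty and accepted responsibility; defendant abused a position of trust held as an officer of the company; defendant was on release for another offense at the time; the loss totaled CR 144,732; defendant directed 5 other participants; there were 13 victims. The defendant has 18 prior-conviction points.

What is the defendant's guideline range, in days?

2250-2460 days

Base offense level for perjury: 13.
A1 applies: 13 + 2 = 15.
A2 applies: 15 + 3 = 18.
A3 applies (level before this adjustment is 18 ≥ 15, so +4): 18 + 4 = 22.
A4 applies: 22 + 3 = 25.
A5 applies: 25 − 3 = 22.
A6 applies (level before this adjustment is 22 ≥ 10, so +3): 22 + 3 = 25.
A7 does not apply.
Level 25 exceeds the maximum of 24; capped at 24.
Final offense level: 24.
Criminal history: 18 prior points → Category 4 (14+).
Level 24 falls in the 22-24 band.
Grid: Level 22-24 × Category 4 = 2250-2460 days.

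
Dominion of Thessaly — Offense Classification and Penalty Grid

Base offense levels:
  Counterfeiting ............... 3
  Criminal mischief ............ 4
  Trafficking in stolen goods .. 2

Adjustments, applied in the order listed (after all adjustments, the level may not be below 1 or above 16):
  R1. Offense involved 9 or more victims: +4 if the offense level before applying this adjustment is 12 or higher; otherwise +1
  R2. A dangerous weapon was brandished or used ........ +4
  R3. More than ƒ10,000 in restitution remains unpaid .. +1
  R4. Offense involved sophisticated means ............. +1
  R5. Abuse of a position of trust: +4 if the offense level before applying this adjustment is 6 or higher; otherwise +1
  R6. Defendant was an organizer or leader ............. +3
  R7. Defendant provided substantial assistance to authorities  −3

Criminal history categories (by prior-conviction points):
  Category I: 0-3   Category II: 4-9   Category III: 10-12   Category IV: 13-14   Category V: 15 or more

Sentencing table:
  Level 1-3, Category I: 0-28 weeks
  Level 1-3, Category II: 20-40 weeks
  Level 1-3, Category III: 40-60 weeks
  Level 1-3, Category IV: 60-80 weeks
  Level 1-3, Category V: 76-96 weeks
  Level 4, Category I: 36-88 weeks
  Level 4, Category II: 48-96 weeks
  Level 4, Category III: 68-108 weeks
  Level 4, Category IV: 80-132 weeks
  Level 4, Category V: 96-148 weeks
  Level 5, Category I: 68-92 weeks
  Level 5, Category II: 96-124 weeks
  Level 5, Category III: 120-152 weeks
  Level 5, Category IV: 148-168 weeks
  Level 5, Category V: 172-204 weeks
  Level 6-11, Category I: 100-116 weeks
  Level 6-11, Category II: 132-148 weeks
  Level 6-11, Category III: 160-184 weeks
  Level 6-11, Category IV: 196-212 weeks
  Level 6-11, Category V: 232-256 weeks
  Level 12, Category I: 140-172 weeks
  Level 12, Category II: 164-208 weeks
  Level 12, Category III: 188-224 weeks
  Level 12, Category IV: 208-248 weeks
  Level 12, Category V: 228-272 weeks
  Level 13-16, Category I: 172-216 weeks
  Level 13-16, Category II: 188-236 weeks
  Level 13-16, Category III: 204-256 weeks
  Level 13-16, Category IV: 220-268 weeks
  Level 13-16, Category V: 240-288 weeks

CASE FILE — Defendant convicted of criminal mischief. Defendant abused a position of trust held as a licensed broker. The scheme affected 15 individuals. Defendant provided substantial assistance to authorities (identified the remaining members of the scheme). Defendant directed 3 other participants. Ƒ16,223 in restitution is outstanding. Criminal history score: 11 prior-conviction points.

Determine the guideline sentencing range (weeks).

Base offense level for criminal mischief: 4.
R1 applies (level before this adjustment is 4 < 12, so +1): 4 + 1 = 5.
R2 does not apply.
R3 applies: 5 + 1 = 6.
R5 applies (level before this adjustment is 6 ≥ 6, so +4): 6 + 4 = 10.
R6 applies: 10 + 3 = 13.
R7 applies: 13 − 3 = 10.
Final offense level: 10.
Criminal history: 11 prior points → Category III (10-12).
Level 10 falls in the 6-11 band.
Grid: Level 6-11 × Category III = 160-184 weeks.

160-184 weeks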